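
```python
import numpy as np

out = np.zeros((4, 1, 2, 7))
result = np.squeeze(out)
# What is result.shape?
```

(4, 2, 7)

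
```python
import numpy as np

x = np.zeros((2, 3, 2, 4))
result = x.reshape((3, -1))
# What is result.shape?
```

(3, 16)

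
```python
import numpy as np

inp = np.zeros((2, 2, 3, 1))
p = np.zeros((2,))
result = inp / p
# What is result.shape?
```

(2, 2, 3, 2)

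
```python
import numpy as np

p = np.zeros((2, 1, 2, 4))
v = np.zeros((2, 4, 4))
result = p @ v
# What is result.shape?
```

(2, 2, 2, 4)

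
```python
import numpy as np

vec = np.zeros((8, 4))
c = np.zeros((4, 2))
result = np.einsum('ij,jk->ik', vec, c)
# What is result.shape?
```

(8, 2)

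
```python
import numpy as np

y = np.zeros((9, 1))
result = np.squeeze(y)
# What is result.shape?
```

(9,)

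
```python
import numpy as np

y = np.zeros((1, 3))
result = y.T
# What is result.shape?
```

(3, 1)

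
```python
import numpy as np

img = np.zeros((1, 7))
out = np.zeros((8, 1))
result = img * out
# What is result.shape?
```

(8, 7)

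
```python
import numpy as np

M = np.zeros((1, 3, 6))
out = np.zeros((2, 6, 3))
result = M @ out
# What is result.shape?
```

(2, 3, 3)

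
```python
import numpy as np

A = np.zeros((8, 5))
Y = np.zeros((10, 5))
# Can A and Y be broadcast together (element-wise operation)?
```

No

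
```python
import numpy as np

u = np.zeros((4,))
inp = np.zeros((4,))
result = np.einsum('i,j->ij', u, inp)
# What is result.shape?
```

(4, 4)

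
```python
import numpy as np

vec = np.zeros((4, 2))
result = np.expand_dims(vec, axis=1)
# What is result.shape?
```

(4, 1, 2)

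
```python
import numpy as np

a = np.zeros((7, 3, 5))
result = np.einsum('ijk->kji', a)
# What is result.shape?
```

(5, 3, 7)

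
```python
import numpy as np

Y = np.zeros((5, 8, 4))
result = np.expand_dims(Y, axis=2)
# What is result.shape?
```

(5, 8, 1, 4)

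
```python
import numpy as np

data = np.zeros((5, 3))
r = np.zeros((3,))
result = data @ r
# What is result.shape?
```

(5,)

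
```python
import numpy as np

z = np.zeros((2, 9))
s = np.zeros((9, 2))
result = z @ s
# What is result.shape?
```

(2, 2)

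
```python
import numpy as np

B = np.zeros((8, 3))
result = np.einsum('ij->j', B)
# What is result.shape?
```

(3,)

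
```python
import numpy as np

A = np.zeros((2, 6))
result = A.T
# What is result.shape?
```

(6, 2)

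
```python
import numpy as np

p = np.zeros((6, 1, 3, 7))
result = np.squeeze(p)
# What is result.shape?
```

(6, 3, 7)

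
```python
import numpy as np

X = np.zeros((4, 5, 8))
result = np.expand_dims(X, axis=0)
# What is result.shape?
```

(1, 4, 5, 8)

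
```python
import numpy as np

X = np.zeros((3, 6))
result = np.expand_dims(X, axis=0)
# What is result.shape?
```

(1, 3, 6)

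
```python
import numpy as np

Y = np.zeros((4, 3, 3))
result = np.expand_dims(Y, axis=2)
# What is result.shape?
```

(4, 3, 1, 3)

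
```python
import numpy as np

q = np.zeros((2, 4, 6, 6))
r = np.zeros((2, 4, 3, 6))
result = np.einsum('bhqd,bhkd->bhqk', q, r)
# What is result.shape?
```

(2, 4, 6, 3)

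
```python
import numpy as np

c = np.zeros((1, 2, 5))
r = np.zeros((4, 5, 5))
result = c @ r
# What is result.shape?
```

(4, 2, 5)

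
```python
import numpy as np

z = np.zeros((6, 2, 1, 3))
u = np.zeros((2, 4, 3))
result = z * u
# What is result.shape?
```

(6, 2, 4, 3)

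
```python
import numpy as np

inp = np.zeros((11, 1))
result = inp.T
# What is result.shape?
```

(1, 11)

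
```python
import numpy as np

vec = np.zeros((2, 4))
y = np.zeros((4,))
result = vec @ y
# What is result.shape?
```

(2,)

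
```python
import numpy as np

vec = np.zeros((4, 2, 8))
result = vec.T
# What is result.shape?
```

(8, 2, 4)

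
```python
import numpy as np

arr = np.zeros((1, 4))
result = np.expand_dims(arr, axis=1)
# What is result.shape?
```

(1, 1, 4)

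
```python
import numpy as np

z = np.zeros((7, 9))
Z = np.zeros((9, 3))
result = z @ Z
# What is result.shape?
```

(7, 3)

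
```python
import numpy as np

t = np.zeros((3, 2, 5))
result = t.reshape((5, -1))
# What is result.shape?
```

(5, 6)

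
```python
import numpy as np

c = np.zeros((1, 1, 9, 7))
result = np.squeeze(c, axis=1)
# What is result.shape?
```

(1, 9, 7)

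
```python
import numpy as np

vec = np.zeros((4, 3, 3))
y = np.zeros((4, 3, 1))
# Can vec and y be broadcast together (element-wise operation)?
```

Yes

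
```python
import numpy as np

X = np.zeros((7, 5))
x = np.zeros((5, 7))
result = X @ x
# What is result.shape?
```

(7, 7)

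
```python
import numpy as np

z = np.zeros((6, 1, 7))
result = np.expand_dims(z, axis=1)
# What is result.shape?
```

(6, 1, 1, 7)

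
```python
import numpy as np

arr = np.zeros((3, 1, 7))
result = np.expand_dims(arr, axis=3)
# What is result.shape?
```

(3, 1, 7, 1)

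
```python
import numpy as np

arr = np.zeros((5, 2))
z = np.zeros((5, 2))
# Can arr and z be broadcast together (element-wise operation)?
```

Yes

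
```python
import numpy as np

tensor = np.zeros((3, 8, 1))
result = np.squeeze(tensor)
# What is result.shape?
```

(3, 8)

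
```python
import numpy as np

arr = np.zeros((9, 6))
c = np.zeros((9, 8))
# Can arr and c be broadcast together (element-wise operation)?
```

No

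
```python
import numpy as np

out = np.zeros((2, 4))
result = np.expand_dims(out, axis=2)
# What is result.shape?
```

(2, 4, 1)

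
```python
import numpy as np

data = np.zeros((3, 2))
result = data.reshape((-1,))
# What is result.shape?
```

(6,)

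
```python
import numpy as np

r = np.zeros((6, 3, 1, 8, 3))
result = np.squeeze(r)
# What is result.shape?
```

(6, 3, 8, 3)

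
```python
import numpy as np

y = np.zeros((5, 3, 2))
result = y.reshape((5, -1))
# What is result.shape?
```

(5, 6)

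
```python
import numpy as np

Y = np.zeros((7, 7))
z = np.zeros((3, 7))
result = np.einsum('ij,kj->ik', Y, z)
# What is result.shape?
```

(7, 3)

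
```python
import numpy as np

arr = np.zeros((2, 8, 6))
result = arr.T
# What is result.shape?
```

(6, 8, 2)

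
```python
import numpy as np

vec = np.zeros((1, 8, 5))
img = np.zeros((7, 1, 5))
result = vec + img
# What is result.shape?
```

(7, 8, 5)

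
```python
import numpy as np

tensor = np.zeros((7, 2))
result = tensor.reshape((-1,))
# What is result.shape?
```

(14,)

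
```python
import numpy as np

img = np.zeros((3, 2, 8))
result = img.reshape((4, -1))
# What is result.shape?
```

(4, 12)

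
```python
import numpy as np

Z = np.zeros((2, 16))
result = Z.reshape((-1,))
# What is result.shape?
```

(32,)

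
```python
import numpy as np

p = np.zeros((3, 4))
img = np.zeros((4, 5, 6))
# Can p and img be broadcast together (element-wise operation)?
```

No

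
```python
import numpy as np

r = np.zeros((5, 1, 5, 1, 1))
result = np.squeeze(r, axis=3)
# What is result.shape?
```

(5, 1, 5, 1)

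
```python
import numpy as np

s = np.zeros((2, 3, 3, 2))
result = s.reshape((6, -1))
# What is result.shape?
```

(6, 6)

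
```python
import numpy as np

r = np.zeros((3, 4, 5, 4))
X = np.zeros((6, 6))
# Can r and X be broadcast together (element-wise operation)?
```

No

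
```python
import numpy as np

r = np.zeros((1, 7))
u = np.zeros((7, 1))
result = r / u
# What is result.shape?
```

(7, 7)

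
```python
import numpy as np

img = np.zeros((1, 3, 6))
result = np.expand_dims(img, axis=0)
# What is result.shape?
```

(1, 1, 3, 6)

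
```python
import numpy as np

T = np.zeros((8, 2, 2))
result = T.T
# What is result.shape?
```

(2, 2, 8)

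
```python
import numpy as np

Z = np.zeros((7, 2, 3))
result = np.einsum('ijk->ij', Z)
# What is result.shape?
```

(7, 2)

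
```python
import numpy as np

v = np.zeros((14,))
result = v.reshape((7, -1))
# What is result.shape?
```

(7, 2)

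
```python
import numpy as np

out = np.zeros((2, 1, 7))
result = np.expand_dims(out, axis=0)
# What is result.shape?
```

(1, 2, 1, 7)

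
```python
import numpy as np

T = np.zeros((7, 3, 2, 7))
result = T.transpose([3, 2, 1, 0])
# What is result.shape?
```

(7, 2, 3, 7)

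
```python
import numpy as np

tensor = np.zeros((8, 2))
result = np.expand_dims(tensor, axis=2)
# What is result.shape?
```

(8, 2, 1)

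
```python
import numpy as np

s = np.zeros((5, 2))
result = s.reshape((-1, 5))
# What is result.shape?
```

(2, 5)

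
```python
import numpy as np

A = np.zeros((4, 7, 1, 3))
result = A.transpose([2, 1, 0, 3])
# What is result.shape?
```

(1, 7, 4, 3)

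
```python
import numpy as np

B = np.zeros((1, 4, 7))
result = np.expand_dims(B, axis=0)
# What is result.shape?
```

(1, 1, 4, 7)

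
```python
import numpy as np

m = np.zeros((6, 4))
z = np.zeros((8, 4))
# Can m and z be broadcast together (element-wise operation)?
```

No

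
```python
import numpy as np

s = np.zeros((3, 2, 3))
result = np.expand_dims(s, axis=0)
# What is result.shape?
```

(1, 3, 2, 3)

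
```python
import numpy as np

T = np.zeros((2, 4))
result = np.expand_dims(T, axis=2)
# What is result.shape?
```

(2, 4, 1)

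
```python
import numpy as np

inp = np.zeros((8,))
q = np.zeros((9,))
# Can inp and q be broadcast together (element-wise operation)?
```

No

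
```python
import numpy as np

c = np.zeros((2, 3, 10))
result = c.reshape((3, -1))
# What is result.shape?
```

(3, 20)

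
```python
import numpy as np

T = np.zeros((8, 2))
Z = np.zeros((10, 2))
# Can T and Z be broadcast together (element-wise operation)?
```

No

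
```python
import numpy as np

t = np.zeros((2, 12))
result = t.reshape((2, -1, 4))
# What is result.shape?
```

(2, 3, 4)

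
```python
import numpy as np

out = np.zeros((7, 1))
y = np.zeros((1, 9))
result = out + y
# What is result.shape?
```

(7, 9)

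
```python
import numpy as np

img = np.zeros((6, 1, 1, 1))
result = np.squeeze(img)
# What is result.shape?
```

(6,)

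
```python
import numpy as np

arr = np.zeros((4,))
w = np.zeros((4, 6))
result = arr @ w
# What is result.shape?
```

(6,)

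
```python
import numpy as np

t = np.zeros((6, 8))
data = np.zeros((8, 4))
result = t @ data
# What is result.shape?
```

(6, 4)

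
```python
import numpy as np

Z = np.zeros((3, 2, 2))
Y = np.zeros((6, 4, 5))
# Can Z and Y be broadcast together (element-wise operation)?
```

No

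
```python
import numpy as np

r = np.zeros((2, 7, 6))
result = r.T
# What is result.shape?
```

(6, 7, 2)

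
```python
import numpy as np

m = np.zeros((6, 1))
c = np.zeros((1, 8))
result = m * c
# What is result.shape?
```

(6, 8)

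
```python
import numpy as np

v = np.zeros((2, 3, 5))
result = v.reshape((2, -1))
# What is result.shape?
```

(2, 15)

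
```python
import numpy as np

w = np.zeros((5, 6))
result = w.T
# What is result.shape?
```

(6, 5)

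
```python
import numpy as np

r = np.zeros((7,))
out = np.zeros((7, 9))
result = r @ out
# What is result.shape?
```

(9,)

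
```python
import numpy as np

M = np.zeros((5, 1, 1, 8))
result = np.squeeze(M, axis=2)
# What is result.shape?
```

(5, 1, 8)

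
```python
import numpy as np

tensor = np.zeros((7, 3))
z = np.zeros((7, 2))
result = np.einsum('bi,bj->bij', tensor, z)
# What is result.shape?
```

(7, 3, 2)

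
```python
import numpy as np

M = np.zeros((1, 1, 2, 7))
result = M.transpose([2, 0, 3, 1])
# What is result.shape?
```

(2, 1, 7, 1)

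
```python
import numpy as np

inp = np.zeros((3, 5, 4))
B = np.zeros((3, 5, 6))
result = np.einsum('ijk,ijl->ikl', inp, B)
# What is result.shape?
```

(3, 4, 6)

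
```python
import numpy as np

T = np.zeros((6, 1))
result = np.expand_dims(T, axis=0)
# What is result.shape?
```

(1, 6, 1)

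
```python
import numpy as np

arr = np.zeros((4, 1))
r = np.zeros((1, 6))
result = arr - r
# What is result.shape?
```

(4, 6)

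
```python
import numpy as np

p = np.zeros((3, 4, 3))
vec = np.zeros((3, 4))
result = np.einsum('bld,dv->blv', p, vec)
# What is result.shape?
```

(3, 4, 4)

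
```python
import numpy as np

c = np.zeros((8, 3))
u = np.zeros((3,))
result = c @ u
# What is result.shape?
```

(8,)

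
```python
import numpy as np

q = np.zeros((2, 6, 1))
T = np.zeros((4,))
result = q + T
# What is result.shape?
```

(2, 6, 4)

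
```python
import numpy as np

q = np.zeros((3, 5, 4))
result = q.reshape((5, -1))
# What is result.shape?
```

(5, 12)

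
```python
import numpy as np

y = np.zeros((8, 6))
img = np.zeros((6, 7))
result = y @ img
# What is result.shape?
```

(8, 7)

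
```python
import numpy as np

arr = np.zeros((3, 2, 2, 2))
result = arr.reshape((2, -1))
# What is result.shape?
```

(2, 12)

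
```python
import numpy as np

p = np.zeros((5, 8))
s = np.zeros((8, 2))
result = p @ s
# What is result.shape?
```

(5, 2)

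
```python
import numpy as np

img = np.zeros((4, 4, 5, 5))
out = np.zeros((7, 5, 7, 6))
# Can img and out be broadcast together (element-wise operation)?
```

No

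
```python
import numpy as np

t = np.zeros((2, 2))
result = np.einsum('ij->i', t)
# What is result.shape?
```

(2,)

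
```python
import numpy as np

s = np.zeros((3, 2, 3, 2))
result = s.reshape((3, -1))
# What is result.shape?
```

(3, 12)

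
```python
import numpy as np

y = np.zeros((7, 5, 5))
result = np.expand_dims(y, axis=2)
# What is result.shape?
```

(7, 5, 1, 5)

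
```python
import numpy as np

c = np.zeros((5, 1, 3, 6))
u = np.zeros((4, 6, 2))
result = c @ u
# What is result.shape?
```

(5, 4, 3, 2)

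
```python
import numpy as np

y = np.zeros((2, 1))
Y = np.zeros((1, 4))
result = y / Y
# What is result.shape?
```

(2, 4)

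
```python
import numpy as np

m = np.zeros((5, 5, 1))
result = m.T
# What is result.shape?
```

(1, 5, 5)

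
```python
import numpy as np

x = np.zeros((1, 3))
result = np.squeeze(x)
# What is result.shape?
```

(3,)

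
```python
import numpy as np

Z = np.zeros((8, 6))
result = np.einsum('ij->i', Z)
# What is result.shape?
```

(8,)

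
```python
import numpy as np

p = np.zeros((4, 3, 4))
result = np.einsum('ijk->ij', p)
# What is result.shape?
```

(4, 3)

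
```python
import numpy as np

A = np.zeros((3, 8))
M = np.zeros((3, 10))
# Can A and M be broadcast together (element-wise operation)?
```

No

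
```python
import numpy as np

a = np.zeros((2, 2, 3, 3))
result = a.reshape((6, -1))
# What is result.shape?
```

(6, 6)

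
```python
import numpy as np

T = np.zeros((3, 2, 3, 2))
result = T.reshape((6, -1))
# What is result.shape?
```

(6, 6)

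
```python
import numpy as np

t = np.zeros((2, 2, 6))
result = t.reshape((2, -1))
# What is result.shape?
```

(2, 12)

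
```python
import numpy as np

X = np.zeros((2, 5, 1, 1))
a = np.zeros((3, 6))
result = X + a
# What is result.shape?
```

(2, 5, 3, 6)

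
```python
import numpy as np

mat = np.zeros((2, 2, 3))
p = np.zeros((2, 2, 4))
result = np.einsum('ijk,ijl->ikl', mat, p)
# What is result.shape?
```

(2, 3, 4)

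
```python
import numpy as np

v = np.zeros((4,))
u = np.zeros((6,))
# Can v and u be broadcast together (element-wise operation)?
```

No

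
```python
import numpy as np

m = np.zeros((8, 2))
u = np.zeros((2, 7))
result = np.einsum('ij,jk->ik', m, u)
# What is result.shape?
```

(8, 7)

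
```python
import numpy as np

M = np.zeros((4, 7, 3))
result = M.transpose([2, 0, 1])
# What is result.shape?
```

(3, 4, 7)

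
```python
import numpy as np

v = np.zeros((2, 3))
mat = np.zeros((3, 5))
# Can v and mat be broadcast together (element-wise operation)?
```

No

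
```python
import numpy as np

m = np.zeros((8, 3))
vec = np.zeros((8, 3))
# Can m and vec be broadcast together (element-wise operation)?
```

Yes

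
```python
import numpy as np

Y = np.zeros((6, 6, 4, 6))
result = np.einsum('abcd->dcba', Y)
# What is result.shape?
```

(6, 4, 6, 6)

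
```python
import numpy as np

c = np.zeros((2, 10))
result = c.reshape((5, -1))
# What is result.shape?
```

(5, 4)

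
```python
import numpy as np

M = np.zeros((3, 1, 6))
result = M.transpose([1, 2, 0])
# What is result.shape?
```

(1, 6, 3)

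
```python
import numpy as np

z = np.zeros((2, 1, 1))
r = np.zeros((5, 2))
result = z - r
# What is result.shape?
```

(2, 5, 2)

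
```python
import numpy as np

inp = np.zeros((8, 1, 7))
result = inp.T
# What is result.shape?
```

(7, 1, 8)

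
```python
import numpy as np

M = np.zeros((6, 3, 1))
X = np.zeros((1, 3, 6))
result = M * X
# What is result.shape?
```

(6, 3, 6)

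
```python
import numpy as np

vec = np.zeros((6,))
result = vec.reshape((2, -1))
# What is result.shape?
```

(2, 3)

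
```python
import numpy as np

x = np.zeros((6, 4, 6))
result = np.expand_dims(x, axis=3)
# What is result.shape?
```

(6, 4, 6, 1)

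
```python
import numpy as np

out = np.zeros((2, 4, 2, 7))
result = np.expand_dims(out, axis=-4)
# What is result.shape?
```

(2, 1, 4, 2, 7)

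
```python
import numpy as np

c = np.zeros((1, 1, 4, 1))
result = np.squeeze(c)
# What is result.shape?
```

(4,)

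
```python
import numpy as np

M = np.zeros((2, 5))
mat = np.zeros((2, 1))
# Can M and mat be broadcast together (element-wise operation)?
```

Yes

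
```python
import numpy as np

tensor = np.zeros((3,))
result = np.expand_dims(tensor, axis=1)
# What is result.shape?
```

(3, 1)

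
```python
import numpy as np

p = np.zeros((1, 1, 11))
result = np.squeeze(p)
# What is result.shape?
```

(11,)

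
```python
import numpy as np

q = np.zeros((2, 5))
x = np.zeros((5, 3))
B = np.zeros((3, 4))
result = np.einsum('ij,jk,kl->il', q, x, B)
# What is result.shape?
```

(2, 4)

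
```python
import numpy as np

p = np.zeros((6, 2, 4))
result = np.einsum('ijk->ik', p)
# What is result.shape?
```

(6, 4)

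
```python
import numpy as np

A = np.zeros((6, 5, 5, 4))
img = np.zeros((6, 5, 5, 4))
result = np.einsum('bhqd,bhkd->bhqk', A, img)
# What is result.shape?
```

(6, 5, 5, 5)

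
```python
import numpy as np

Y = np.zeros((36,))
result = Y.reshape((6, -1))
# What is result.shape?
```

(6, 6)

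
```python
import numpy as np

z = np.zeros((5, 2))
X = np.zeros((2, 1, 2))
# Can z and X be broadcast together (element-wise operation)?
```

Yes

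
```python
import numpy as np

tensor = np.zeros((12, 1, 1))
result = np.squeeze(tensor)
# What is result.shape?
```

(12,)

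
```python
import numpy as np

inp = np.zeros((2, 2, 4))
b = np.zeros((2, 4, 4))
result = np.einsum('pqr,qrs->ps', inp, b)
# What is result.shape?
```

(2, 4)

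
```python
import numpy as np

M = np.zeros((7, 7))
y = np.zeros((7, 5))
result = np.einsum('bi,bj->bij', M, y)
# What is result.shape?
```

(7, 7, 5)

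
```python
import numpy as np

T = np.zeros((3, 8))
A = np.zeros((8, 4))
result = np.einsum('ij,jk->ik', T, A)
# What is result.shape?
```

(3, 4)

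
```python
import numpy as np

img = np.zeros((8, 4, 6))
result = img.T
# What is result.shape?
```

(6, 4, 8)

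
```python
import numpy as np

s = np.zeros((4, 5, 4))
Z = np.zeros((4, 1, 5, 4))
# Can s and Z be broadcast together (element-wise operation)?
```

Yes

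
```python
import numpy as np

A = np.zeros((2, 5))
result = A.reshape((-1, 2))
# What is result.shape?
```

(5, 2)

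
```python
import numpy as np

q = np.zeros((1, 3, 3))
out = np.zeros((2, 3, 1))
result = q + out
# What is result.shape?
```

(2, 3, 3)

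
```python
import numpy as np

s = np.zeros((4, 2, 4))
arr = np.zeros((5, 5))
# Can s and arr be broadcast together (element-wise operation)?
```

No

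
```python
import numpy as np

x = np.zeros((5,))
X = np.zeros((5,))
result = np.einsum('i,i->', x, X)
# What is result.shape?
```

()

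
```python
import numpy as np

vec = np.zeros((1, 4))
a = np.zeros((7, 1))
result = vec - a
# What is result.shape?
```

(7, 4)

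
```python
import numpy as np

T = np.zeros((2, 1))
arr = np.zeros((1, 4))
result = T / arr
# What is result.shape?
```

(2, 4)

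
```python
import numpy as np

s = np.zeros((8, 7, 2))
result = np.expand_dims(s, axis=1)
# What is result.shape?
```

(8, 1, 7, 2)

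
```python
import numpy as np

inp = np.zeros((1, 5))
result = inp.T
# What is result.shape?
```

(5, 1)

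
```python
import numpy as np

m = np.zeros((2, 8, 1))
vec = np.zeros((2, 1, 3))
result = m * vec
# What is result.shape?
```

(2, 8, 3)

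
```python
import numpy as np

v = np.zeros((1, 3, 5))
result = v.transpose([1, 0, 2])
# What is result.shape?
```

(3, 1, 5)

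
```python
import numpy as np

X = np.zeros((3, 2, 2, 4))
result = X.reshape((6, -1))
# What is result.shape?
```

(6, 8)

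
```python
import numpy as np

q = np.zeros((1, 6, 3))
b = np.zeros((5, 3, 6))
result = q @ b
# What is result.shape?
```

(5, 6, 6)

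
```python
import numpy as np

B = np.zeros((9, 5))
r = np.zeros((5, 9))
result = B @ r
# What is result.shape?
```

(9, 9)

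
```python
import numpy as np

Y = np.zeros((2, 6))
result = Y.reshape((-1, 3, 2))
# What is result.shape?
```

(2, 3, 2)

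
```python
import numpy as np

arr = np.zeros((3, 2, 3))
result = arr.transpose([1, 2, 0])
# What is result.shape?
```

(2, 3, 3)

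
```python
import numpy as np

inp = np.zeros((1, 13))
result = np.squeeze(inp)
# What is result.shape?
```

(13,)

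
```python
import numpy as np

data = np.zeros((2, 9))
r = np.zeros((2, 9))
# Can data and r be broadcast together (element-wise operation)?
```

Yes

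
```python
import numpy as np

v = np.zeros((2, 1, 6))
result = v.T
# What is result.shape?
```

(6, 1, 2)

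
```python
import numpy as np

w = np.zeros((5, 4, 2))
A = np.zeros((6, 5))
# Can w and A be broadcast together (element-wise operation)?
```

No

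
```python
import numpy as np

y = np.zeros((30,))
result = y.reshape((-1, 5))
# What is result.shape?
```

(6, 5)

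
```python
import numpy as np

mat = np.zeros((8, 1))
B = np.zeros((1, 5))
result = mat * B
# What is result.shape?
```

(8, 5)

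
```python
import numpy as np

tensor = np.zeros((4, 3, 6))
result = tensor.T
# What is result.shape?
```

(6, 3, 4)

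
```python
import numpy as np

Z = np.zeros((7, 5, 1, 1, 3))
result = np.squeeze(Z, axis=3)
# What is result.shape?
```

(7, 5, 1, 3)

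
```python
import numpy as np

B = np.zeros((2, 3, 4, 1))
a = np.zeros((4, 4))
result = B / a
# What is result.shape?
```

(2, 3, 4, 4)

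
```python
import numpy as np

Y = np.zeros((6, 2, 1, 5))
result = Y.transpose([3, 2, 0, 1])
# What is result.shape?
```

(5, 1, 6, 2)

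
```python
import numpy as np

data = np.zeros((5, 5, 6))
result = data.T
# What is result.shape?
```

(6, 5, 5)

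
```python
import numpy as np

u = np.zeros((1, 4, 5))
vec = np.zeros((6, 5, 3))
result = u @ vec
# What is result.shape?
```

(6, 4, 3)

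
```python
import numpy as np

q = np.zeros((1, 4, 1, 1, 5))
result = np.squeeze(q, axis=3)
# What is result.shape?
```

(1, 4, 1, 5)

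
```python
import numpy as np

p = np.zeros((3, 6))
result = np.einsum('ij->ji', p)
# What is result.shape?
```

(6, 3)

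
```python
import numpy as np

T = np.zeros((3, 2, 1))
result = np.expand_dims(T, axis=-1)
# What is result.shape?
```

(3, 2, 1, 1)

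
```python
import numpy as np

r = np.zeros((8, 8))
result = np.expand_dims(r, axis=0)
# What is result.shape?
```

(1, 8, 8)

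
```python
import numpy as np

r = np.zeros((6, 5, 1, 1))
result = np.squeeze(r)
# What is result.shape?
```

(6, 5)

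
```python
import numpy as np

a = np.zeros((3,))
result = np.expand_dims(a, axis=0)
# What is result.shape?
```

(1, 3)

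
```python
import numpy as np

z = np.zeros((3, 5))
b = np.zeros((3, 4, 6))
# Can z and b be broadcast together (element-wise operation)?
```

No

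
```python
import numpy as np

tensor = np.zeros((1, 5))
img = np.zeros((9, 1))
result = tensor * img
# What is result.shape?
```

(9, 5)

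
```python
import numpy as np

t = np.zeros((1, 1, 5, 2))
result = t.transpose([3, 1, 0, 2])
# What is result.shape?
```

(2, 1, 1, 5)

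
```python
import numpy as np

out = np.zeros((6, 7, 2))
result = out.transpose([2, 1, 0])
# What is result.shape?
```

(2, 7, 6)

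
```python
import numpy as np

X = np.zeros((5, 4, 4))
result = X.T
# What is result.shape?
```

(4, 4, 5)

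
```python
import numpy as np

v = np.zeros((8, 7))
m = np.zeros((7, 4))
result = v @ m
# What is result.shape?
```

(8, 4)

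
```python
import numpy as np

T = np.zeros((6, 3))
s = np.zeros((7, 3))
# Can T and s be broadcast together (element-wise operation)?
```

No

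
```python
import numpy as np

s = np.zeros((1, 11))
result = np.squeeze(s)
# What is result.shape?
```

(11,)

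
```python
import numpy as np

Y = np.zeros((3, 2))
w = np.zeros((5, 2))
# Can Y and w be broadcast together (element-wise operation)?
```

No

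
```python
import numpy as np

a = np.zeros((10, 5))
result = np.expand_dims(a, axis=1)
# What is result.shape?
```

(10, 1, 5)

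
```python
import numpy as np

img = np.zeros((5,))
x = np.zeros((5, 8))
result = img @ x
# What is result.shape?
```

(8,)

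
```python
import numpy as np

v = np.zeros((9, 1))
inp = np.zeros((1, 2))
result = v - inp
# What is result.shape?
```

(9, 2)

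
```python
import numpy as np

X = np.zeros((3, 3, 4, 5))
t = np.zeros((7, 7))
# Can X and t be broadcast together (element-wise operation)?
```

No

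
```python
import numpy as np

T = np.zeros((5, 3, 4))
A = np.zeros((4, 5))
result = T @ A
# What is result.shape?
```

(5, 3, 5)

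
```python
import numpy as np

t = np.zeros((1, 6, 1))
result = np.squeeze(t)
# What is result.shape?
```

(6,)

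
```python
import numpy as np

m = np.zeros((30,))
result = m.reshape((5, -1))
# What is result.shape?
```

(5, 6)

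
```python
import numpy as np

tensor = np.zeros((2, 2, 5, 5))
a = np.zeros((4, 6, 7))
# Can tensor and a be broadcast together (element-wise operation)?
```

No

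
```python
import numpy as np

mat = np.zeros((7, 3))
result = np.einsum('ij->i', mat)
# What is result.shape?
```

(7,)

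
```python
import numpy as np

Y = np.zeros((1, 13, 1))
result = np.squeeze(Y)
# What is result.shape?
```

(13,)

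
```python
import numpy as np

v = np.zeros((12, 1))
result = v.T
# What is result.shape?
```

(1, 12)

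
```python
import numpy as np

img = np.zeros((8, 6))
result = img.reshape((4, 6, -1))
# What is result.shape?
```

(4, 6, 2)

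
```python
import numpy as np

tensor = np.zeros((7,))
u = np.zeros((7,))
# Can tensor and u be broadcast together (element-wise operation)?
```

Yes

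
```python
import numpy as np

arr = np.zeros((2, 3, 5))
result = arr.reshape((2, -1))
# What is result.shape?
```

(2, 15)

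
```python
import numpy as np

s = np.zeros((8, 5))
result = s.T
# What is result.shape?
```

(5, 8)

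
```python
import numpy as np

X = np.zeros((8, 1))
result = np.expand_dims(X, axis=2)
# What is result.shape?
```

(8, 1, 1)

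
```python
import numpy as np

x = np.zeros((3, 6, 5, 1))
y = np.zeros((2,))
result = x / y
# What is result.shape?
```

(3, 6, 5, 2)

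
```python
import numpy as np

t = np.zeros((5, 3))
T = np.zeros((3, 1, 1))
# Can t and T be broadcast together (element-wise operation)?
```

Yes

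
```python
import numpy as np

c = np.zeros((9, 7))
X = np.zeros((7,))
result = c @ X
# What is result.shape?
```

(9,)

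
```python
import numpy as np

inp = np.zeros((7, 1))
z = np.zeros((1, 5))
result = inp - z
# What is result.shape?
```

(7, 5)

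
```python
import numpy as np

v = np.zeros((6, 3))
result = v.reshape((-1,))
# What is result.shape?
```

(18,)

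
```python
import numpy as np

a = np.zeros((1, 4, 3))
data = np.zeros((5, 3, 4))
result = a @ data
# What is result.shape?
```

(5, 4, 4)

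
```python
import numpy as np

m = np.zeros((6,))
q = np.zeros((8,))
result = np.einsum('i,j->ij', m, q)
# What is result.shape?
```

(6, 8)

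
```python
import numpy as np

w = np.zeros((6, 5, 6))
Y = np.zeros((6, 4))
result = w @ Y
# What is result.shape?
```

(6, 5, 4)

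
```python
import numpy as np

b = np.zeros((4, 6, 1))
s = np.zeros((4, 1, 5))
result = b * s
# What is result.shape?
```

(4, 6, 5)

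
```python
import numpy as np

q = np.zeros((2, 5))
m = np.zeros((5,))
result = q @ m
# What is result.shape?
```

(2,)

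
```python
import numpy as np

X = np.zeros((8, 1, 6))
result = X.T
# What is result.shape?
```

(6, 1, 8)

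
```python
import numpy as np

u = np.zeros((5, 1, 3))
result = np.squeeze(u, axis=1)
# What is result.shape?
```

(5, 3)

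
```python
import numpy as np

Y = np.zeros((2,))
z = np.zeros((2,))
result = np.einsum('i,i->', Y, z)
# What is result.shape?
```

()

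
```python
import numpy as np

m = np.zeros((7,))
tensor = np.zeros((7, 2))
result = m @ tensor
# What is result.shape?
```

(2,)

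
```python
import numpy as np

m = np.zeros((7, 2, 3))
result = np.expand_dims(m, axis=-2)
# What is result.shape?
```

(7, 2, 1, 3)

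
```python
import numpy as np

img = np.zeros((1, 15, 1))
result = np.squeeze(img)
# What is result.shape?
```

(15,)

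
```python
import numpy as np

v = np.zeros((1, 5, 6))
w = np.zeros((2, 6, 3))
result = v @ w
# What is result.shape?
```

(2, 5, 3)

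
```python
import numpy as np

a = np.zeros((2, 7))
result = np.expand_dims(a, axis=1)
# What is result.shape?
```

(2, 1, 7)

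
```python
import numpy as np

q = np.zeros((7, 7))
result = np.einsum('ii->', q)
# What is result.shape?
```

()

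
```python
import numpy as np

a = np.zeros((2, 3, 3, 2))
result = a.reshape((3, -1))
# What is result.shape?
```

(3, 12)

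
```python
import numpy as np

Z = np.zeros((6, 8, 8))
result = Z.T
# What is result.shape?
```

(8, 8, 6)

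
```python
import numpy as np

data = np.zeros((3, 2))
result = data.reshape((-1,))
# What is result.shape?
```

(6,)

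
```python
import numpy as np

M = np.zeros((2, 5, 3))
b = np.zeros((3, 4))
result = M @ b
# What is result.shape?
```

(2, 5, 4)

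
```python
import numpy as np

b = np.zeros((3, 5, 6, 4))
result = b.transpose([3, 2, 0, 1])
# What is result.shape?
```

(4, 6, 3, 5)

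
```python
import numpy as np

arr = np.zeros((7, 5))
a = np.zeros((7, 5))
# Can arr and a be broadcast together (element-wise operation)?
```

Yes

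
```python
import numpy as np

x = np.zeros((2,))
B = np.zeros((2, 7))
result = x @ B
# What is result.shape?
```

(7,)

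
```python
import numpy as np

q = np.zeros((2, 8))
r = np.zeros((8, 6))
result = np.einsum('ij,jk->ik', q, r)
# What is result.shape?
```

(2, 6)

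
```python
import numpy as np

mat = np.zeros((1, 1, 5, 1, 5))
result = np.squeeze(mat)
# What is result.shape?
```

(5, 5)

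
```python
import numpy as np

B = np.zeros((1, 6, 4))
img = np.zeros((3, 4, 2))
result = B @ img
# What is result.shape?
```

(3, 6, 2)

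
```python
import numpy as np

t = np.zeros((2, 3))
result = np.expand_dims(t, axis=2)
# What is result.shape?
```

(2, 3, 1)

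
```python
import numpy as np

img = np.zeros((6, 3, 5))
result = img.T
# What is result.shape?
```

(5, 3, 6)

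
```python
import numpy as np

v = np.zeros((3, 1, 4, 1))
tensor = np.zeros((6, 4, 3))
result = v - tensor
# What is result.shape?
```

(3, 6, 4, 3)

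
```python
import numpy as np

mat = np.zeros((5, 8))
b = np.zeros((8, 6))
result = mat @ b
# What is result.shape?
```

(5, 6)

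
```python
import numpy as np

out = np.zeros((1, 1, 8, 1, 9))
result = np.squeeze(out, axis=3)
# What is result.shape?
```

(1, 1, 8, 9)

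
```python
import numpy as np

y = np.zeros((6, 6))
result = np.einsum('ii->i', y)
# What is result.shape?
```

(6,)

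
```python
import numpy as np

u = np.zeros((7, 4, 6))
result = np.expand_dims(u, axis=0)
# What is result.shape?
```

(1, 7, 4, 6)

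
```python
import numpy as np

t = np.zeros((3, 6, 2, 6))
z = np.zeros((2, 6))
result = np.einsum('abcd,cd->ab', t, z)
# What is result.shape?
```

(3, 6)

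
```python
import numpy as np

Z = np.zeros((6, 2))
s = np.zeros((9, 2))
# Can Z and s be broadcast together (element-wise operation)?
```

No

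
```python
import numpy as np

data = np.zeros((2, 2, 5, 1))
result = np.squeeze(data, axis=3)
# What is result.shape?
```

(2, 2, 5)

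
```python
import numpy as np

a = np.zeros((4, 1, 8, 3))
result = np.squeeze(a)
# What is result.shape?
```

(4, 8, 3)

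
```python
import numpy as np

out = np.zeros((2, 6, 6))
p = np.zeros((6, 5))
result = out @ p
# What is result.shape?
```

(2, 6, 5)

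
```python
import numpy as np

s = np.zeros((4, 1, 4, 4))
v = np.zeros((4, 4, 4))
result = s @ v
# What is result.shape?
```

(4, 4, 4, 4)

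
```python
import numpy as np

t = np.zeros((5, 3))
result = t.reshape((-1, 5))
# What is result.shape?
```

(3, 5)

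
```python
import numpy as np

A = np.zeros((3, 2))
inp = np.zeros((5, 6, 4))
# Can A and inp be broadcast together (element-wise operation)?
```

No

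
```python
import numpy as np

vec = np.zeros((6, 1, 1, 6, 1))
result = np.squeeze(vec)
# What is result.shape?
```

(6, 6)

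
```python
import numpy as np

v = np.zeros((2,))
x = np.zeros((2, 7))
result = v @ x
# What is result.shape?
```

(7,)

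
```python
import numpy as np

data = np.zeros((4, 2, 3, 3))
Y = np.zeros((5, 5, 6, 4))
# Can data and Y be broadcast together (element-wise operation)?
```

No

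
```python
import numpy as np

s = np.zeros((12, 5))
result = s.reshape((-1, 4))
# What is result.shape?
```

(15, 4)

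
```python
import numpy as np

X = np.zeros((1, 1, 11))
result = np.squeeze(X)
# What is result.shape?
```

(11,)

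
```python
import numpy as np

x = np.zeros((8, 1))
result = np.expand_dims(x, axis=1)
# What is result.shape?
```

(8, 1, 1)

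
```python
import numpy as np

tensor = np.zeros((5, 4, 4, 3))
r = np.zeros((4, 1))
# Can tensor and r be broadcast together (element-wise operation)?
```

Yes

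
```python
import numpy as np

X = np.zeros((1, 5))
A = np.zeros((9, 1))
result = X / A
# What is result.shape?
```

(9, 5)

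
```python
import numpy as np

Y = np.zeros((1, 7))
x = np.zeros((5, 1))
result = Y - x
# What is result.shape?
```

(5, 7)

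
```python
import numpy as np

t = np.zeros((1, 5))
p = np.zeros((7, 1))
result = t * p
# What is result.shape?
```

(7, 5)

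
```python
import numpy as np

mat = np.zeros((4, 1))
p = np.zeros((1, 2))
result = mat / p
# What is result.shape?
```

(4, 2)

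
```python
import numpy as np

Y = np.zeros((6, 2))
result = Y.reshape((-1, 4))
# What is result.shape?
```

(3, 4)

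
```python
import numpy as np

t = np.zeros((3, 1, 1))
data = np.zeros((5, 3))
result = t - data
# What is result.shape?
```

(3, 5, 3)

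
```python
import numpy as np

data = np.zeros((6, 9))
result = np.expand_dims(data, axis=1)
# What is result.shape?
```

(6, 1, 9)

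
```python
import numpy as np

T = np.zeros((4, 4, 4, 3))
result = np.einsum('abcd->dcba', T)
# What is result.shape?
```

(3, 4, 4, 4)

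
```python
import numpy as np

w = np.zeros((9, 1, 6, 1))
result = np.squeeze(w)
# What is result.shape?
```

(9, 6)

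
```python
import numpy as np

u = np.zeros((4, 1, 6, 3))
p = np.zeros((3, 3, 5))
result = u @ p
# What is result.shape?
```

(4, 3, 6, 5)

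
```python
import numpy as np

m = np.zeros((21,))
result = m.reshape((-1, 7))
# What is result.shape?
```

(3, 7)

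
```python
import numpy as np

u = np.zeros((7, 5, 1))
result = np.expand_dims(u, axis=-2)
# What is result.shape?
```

(7, 5, 1, 1)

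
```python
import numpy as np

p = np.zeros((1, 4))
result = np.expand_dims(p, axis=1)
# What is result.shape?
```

(1, 1, 4)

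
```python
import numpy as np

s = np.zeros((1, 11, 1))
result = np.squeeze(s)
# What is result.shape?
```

(11,)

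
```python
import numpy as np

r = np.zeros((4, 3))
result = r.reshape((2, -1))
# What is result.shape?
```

(2, 6)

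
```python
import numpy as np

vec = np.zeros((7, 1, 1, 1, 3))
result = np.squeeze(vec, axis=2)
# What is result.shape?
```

(7, 1, 1, 3)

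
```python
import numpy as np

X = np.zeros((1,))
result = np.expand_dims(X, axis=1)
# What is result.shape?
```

(1, 1)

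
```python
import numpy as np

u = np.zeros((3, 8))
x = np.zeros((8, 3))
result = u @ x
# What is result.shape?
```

(3, 3)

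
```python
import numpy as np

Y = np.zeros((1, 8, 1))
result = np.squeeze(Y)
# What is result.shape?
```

(8,)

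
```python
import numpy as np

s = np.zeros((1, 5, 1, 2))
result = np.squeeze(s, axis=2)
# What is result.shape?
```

(1, 5, 2)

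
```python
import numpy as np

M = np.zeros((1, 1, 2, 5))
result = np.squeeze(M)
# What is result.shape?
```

(2, 5)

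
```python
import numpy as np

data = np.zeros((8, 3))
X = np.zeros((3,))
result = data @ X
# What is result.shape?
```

(8,)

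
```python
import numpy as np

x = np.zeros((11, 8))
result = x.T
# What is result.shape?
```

(8, 11)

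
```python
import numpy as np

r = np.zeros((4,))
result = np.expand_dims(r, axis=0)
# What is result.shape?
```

(1, 4)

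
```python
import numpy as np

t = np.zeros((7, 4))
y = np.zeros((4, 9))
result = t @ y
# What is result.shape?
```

(7, 9)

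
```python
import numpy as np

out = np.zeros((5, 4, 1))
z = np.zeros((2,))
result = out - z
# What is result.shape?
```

(5, 4, 2)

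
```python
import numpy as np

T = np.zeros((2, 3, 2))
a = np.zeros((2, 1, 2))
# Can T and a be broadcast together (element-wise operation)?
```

Yes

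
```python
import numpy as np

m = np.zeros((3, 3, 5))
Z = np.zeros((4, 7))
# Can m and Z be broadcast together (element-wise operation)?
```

No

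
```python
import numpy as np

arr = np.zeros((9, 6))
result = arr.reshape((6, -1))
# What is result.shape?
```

(6, 9)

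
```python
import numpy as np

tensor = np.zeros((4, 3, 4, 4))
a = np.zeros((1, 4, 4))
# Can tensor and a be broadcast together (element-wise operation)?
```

Yes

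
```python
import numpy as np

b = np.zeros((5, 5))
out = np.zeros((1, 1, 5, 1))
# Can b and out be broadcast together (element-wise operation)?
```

Yes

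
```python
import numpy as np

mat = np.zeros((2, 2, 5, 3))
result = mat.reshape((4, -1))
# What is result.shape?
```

(4, 15)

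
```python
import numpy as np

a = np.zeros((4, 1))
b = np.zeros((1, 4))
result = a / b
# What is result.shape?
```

(4, 4)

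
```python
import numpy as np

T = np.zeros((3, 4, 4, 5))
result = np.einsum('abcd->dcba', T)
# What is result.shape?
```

(5, 4, 4, 3)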